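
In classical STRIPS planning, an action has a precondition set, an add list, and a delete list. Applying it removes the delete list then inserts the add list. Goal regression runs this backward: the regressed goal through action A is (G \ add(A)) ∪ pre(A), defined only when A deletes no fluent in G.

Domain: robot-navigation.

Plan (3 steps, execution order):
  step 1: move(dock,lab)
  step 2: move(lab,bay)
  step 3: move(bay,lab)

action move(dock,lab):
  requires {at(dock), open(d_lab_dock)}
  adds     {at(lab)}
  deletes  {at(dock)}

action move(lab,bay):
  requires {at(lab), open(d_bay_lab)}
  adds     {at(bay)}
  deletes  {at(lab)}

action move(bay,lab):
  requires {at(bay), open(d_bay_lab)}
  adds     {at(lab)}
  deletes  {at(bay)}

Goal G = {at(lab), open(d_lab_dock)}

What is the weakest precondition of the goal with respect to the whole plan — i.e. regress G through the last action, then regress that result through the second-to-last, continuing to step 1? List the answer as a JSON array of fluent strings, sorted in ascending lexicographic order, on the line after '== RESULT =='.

Regress step by step:
  through step 3 (move(bay,lab)): drop {at(lab)}, keep {open(d_lab_dock)}, require {at(bay), open(d_bay_lab)}
    → {at(bay), open(d_bay_lab), open(d_lab_dock)}
  through step 2 (move(lab,bay)): drop {at(bay)}, keep {open(d_bay_lab), open(d_lab_dock)}, require {at(lab), open(d_bay_lab)}
    → {at(lab), open(d_bay_lab), open(d_lab_dock)}
  through step 1 (move(dock,lab)): drop {at(lab)}, keep {open(d_bay_lab), open(d_lab_dock)}, require {at(dock), open(d_lab_dock)}
    → {at(dock), open(d_bay_lab), open(d_lab_dock)}

== RESULT ==
["at(dock)", "open(d_bay_lab)", "open(d_lab_dock)"]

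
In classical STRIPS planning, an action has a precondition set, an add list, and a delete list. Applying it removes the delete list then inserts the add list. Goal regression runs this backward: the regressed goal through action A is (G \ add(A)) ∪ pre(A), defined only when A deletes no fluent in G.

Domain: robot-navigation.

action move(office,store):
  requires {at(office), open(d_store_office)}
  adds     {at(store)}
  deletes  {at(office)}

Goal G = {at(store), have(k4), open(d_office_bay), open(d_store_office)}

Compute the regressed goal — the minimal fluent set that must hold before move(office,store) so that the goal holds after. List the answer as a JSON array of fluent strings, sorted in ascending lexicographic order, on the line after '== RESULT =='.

Compute (G \ add) ∪ pre:
  G ∩ del = {}  (empty — regression defined)
  G \ add = {at(store), have(k4), open(d_office_bay), open(d_store_office)} \ {at(store)} = {have(k4), open(d_office_bay), open(d_store_office)}
  ∪ pre   = {have(k4), open(d_office_bay), open(d_store_office)} ∪ {at(office), open(d_store_office)}
          = {at(office), have(k4), open(d_office_bay), open(d_store_office)}

== RESULT ==
["at(office)", "have(k4)", "open(d_office_bay)", "open(d_store_office)"]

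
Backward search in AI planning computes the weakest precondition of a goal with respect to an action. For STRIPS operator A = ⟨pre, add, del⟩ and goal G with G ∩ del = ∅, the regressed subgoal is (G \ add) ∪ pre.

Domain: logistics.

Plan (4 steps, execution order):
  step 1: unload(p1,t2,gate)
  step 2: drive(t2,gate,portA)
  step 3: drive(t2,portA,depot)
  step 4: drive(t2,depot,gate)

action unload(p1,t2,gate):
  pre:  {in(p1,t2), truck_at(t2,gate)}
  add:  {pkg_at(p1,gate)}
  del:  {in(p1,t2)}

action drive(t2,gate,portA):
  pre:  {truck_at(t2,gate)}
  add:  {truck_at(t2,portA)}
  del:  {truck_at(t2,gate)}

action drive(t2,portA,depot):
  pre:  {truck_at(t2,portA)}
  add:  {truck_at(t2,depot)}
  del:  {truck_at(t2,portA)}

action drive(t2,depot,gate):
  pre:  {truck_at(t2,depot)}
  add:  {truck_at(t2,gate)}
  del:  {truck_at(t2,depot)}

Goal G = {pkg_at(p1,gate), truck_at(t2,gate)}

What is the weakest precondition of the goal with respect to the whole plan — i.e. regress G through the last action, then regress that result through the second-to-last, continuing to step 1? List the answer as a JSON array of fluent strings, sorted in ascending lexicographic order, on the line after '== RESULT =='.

Work backward from the goal:
  through step 4 (drive(t2,depot,gate)): drop {truck_at(t2,gate)}, keep {pkg_at(p1,gate)}, require {truck_at(t2,depot)}
    → {pkg_at(p1,gate), truck_at(t2,depot)}
  through step 3 (drive(t2,portA,depot)): drop {truck_at(t2,depot)}, keep {pkg_at(p1,gate)}, require {truck_at(t2,portA)}
    → {pkg_at(p1,gate), truck_at(t2,portA)}
  through step 2 (drive(t2,gate,portA)): drop {truck_at(t2,portA)}, keep {pkg_at(p1,gate)}, require {truck_at(t2,gate)}
    → {pkg_at(p1,gate), truck_at(t2,gate)}
  through step 1 (unload(p1,t2,gate)): drop {pkg_at(p1,gate)}, keep {truck_at(t2,gate)}, require {in(p1,t2), truck_at(t2,gate)}
    → {in(p1,t2), truck_at(t2,gate)}

== RESULT ==
["in(p1,t2)", "truck_at(t2,gate)"]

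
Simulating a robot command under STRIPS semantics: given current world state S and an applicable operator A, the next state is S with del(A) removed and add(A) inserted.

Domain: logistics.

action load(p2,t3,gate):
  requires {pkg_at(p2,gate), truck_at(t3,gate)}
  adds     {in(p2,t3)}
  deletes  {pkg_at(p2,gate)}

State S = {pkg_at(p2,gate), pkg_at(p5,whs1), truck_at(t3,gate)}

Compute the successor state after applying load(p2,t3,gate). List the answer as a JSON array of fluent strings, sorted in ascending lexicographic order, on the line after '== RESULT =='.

Compute (S \ del) ∪ add:
  pre ⊆ S: {pkg_at(p2,gate), truck_at(t3,gate)} ⊆ S  — applicable
  S \ del = {pkg_at(p5,whs1), truck_at(t3,gate)}
  ∪ add   = {in(p2,t3), pkg_at(p5,whs1), truck_at(t3,gate)}

== RESULT ==
["in(p2,t3)", "pkg_at(p5,whs1)", "truck_at(t3,gate)"]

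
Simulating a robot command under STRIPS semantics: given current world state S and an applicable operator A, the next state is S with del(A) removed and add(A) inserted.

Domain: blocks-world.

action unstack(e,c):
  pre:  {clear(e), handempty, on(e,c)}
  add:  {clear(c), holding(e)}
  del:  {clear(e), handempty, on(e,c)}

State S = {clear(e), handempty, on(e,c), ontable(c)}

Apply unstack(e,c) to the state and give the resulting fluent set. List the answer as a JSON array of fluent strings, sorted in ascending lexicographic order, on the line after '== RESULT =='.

Compute (S \ del) ∪ add:
  pre ⊆ S: {clear(e), handempty, on(e,c)} ⊆ S  — applicable
  S \ del = {ontable(c)}
  ∪ add   = {clear(c), holding(e), ontable(c)}

== RESULT ==
["clear(c)", "holding(e)", "ontable(c)"]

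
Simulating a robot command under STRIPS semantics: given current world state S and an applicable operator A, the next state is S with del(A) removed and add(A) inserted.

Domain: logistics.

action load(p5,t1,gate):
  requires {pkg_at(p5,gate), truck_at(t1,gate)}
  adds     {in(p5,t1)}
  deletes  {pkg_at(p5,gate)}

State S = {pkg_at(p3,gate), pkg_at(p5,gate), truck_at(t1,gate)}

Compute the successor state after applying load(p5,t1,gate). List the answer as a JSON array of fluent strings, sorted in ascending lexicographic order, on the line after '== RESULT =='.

Progress:
  pre ⊆ S: {pkg_at(p5,gate), truck_at(t1,gate)} ⊆ S  — applicable
  S \ del = {pkg_at(p3,gate), truck_at(t1,gate)}
  ∪ add   = {in(p5,t1), pkg_at(p3,gate), truck_at(t1,gate)}

== RESULT ==
["in(p5,t1)", "pkg_at(p3,gate)", "truck_at(t1,gate)"]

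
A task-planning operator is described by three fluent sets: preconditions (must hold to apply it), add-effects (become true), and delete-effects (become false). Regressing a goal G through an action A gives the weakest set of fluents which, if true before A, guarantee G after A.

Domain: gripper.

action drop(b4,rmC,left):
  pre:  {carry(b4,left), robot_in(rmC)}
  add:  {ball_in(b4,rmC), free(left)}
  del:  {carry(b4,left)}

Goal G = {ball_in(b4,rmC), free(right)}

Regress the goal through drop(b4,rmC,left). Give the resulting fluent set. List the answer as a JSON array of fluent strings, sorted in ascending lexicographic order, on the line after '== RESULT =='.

Compute (G \ add) ∪ pre:
  G ∩ del = {}  (empty — regression defined)
  G \ add = {ball_in(b4,rmC), free(right)} \ {ball_in(b4,rmC), free(left)} = {free(right)}
  ∪ pre   = {free(right)} ∪ {carry(b4,left), robot_in(rmC)}
          = {carry(b4,left), free(right), robot_in(rmC)}

== RESULT ==
["carry(b4,left)", "free(right)", "robot_in(rmC)"]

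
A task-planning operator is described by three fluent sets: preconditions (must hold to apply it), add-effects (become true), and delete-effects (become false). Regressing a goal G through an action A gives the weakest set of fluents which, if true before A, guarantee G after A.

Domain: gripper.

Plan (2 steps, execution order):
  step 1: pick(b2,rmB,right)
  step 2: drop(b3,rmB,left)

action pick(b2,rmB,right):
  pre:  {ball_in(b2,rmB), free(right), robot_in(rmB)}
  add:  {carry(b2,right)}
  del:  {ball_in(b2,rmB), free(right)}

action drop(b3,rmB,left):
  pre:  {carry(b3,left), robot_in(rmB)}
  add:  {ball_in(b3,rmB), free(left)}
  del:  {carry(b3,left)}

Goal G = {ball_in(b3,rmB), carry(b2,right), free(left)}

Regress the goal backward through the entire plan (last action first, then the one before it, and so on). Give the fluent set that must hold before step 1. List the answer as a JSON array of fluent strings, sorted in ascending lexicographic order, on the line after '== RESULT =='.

Regress step by step:
  through step 2 (drop(b3,rmB,left)): drop {ball_in(b3,rmB), free(left)}, keep {carry(b2,right)}, require {carry(b3,left), robot_in(rmB)}
    → {carry(b2,right), carry(b3,left), robot_in(rmB)}
  through step 1 (pick(b2,rmB,right)): drop {carry(b2,right)}, keep {carry(b3,left), robot_in(rmB)}, require {ball_in(b2,rmB), free(right), robot_in(rmB)}
    → {ball_in(b2,rmB), carry(b3,left), free(right), robot_in(rmB)}

== RESULT ==
["ball_in(b2,rmB)", "carry(b3,left)", "free(right)", "robot_in(rmB)"]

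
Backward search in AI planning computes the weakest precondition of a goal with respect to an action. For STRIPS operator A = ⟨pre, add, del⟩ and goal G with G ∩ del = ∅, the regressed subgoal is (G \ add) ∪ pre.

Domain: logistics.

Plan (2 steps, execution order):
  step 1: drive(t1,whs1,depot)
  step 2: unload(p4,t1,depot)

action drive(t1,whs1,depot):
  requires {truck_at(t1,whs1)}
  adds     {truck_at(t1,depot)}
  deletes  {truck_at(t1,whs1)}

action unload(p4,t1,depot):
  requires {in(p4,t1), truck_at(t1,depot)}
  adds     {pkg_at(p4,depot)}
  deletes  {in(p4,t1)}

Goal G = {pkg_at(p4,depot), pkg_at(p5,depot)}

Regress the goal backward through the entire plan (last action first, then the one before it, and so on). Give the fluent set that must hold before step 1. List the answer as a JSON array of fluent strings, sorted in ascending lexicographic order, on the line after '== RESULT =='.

Work backward from the goal:
  through step 2 (unload(p4,t1,depot)): drop {pkg_at(p4,depot)}, keep {pkg_at(p5,depot)}, require {in(p4,t1), truck_at(t1,depot)}
    → {in(p4,t1), pkg_at(p5,depot), truck_at(t1,depot)}
  through step 1 (drive(t1,whs1,depot)): drop {truck_at(t1,depot)}, keep {in(p4,t1), pkg_at(p5,depot)}, require {truck_at(t1,whs1)}
    → {in(p4,t1), pkg_at(p5,depot), truck_at(t1,whs1)}

== RESULT ==
["in(p4,t1)", "pkg_at(p5,depot)", "truck_at(t1,whs1)"]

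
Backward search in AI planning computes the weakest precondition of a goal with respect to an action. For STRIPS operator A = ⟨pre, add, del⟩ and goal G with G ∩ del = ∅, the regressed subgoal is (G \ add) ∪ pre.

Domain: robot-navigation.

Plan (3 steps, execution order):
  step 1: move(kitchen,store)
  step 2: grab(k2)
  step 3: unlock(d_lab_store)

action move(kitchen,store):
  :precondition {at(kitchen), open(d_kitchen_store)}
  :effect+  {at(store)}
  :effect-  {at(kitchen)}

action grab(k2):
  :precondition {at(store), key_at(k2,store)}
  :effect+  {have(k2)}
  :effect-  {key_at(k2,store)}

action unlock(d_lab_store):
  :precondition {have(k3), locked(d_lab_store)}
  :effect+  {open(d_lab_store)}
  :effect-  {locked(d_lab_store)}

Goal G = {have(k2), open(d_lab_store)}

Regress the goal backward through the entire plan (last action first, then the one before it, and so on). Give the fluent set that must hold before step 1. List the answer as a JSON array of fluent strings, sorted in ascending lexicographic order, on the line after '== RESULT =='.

Regress step by step:
  through step 3 (unlock(d_lab_store)): drop {open(d_lab_store)}, keep {have(k2)}, require {have(k3), locked(d_lab_store)}
    → {have(k2), have(k3), locked(d_lab_store)}
  through step 2 (grab(k2)): drop {have(k2)}, keep {have(k3), locked(d_lab_store)}, require {at(store), key_at(k2,store)}
    → {at(store), have(k3), key_at(k2,store), locked(d_lab_store)}
  through step 1 (move(kitchen,store)): drop {at(store)}, keep {have(k3), key_at(k2,store), locked(d_lab_store)}, require {at(kitchen), open(d_kitchen_store)}
    → {at(kitchen), have(k3), key_at(k2,store), locked(d_lab_store), open(d_kitchen_store)}

== RESULT ==
["at(kitchen)", "have(k3)", "key_at(k2,store)", "locked(d_lab_store)", "open(d_kitchen_store)"]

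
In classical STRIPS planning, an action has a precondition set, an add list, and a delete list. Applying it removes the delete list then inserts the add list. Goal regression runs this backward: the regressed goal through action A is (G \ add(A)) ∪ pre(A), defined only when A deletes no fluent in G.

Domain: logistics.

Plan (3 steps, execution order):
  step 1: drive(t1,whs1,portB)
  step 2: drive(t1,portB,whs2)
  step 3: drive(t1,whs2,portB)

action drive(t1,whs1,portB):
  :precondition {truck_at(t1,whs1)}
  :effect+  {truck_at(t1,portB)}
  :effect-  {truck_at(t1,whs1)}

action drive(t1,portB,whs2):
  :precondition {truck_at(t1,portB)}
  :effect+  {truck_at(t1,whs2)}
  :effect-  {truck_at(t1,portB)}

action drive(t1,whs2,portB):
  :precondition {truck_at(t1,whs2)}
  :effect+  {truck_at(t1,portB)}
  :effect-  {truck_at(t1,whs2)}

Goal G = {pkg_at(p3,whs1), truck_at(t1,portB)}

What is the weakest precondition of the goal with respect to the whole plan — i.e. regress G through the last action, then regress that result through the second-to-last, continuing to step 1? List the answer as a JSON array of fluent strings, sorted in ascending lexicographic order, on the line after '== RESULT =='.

Regress step by step:
  through step 3 (drive(t1,whs2,portB)): drop {truck_at(t1,portB)}, keep {pkg_at(p3,whs1)}, require {truck_at(t1,whs2)}
    → {pkg_at(p3,whs1), truck_at(t1,whs2)}
  through step 2 (drive(t1,portB,whs2)): drop {truck_at(t1,whs2)}, keep {pkg_at(p3,whs1)}, require {truck_at(t1,portB)}
    → {pkg_at(p3,whs1), truck_at(t1,portB)}
  through step 1 (drive(t1,whs1,portB)): drop {truck_at(t1,portB)}, keep {pkg_at(p3,whs1)}, require {truck_at(t1,whs1)}
    → {pkg_at(p3,whs1), truck_at(t1,whs1)}

== RESULT ==
["pkg_at(p3,whs1)", "truck_at(t1,whs1)"]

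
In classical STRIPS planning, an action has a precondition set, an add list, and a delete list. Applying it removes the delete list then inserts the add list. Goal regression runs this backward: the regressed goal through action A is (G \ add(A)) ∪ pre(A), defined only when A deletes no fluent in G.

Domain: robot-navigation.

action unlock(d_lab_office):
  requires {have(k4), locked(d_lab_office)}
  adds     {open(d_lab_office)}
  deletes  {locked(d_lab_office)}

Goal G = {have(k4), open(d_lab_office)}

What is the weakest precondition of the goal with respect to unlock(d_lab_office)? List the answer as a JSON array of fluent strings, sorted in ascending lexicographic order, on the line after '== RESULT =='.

Compute (G \ add) ∪ pre:
  G ∩ del = {}  (empty — regression defined)
  G \ add = {have(k4), open(d_lab_office)} \ {open(d_lab_office)} = {have(k4)}
  ∪ pre   = {have(k4)} ∪ {have(k4), locked(d_lab_office)}
          = {have(k4), locked(d_lab_office)}

== RESULT ==
["have(k4)", "locked(d_lab_office)"]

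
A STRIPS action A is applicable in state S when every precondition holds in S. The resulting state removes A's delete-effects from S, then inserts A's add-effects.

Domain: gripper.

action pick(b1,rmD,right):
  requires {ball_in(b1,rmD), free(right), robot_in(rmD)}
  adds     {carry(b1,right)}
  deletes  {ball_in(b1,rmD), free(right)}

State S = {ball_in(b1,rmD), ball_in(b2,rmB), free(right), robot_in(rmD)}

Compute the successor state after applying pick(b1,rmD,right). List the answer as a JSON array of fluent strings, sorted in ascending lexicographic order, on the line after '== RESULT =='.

Compute (S \ del) ∪ add:
  pre ⊆ S: {ball_in(b1,rmD), free(right), robot_in(rmD)} ⊆ S  — applicable
  S \ del = {ball_in(b2,rmB), robot_in(rmD)}
  ∪ add   = {ball_in(b2,rmB), carry(b1,right), robot_in(rmD)}

== RESULT ==
["ball_in(b2,rmB)", "carry(b1,right)", "robot_in(rmD)"]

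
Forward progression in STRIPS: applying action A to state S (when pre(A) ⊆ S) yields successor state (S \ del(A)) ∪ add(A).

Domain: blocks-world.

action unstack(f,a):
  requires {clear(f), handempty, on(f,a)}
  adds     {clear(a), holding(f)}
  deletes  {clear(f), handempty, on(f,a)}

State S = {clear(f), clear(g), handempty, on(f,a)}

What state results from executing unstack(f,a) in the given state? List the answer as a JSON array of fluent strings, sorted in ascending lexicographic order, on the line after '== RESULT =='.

Compute (S \ del) ∪ add:
  pre ⊆ S: {clear(f), handempty, on(f,a)} ⊆ S  — applicable
  S \ del = {clear(g)}
  ∪ add   = {clear(a), clear(g), holding(f)}

== RESULT ==
["clear(a)", "clear(g)", "holding(f)"]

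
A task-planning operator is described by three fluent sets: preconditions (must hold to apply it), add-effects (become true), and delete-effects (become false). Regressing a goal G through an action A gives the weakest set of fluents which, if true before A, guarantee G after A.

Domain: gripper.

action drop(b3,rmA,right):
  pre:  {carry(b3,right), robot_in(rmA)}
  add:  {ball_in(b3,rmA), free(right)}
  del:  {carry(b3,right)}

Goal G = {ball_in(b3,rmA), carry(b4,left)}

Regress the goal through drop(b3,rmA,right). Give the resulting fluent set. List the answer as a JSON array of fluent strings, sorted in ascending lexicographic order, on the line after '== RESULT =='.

Regress:
  G ∩ del = {}  (empty — regression defined)
  G \ add = {ball_in(b3,rmA), carry(b4,left)} \ {ball_in(b3,rmA), free(right)} = {carry(b4,left)}
  ∪ pre   = {carry(b4,left)} ∪ {carry(b3,right), robot_in(rmA)}
          = {carry(b3,right), carry(b4,left), robot_in(rmA)}

== RESULT ==
["carry(b3,right)", "carry(b4,left)", "robot_in(rmA)"]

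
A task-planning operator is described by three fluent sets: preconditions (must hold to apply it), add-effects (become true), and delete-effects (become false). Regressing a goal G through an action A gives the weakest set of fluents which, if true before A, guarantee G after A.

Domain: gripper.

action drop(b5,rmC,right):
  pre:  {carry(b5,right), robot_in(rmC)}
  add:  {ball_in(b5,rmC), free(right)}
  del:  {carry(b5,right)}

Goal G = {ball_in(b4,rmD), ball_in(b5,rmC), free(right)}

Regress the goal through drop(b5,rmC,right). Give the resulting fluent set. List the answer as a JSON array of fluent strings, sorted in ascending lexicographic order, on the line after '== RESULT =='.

Regress:
  G ∩ del = {}  (empty — regression defined)
  G \ add = {ball_in(b4,rmD), ball_in(b5,rmC), free(right)} \ {ball_in(b5,rmC), free(right)} = {ball_in(b4,rmD)}
  ∪ pre   = {ball_in(b4,rmD)} ∪ {carry(b5,right), robot_in(rmC)}
          = {ball_in(b4,rmD), carry(b5,right), robot_in(rmC)}

== RESULT ==
["ball_in(b4,rmD)", "carry(b5,right)", "robot_in(rmC)"]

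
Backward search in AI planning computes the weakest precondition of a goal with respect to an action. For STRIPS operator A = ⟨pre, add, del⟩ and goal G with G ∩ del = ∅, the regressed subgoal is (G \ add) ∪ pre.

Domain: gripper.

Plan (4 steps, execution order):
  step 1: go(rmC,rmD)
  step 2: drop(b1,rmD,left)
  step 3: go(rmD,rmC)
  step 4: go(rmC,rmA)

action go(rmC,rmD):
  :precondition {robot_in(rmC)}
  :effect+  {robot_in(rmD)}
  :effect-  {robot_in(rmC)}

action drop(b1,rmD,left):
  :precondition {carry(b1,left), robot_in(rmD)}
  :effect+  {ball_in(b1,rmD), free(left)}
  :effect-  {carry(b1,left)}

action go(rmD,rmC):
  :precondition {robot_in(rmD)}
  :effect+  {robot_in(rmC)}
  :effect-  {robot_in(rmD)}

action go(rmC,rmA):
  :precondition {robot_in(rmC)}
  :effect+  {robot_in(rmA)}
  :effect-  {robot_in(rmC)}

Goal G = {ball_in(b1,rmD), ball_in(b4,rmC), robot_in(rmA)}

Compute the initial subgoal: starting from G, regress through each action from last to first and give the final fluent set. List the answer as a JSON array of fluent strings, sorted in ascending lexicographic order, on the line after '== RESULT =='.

Work backward from the goal:
  through step 4 (go(rmC,rmA)): drop {robot_in(rmA)}, keep {ball_in(b1,rmD), ball_in(b4,rmC)}, require {robot_in(rmC)}
    → {ball_in(b1,rmD), ball_in(b4,rmC), robot_in(rmC)}
  through step 3 (go(rmD,rmC)): drop {robot_in(rmC)}, keep {ball_in(b1,rmD), ball_in(b4,rmC)}, require {robot_in(rmD)}
    → {ball_in(b1,rmD), ball_in(b4,rmC), robot_in(rmD)}
  through step 2 (drop(b1,rmD,left)): drop {ball_in(b1,rmD)}, keep {ball_in(b4,rmC), robot_in(rmD)}, require {carry(b1,left), robot_in(rmD)}
    → {ball_in(b4,rmC), carry(b1,left), robot_in(rmD)}
  through step 1 (go(rmC,rmD)): drop {robot_in(rmD)}, keep {ball_in(b4,rmC), carry(b1,left)}, require {robot_in(rmC)}
    → {ball_in(b4,rmC), carry(b1,left), robot_in(rmC)}

== RESULT ==
["ball_in(b4,rmC)", "carry(b1,left)", "robot_in(rmC)"]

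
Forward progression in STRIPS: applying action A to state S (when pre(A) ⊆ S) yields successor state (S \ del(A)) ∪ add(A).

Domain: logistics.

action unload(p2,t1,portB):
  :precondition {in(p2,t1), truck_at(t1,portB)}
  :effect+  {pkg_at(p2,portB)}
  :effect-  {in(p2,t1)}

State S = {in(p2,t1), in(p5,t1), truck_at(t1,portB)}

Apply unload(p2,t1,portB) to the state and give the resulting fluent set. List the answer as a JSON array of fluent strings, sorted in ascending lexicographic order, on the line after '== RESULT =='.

Progress:
  pre ⊆ S: {in(p2,t1), truck_at(t1,portB)} ⊆ S  — applicable
  S \ del = {in(p5,t1), truck_at(t1,portB)}
  ∪ add   = {in(p5,t1), pkg_at(p2,portB), truck_at(t1,portB)}

== RESULT ==
["in(p5,t1)", "pkg_at(p2,portB)", "truck_at(t1,portB)"]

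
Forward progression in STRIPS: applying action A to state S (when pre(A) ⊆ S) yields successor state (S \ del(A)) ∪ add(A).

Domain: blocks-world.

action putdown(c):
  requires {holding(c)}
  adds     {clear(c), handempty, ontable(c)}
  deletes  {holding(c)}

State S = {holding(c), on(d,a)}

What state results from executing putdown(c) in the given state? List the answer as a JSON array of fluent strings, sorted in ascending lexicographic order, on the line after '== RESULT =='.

Progress:
  pre ⊆ S: {holding(c)} ⊆ S  — applicable
  S \ del = {on(d,a)}
  ∪ add   = {clear(c), handempty, on(d,a), ontable(c)}

== RESULT ==
["clear(c)", "handempty", "on(d,a)", "ontable(c)"]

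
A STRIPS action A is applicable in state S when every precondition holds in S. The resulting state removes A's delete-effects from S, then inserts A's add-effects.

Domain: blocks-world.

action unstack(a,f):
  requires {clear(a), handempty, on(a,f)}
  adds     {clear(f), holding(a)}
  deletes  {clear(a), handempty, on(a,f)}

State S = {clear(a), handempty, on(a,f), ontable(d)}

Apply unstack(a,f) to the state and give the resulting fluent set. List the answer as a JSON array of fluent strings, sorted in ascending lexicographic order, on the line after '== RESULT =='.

Progress:
  pre ⊆ S: {clear(a), handempty, on(a,f)} ⊆ S  — applicable
  S \ del = {ontable(d)}
  ∪ add   = {clear(f), holding(a), ontable(d)}

== RESULT ==
["clear(f)", "holding(a)", "ontable(d)"]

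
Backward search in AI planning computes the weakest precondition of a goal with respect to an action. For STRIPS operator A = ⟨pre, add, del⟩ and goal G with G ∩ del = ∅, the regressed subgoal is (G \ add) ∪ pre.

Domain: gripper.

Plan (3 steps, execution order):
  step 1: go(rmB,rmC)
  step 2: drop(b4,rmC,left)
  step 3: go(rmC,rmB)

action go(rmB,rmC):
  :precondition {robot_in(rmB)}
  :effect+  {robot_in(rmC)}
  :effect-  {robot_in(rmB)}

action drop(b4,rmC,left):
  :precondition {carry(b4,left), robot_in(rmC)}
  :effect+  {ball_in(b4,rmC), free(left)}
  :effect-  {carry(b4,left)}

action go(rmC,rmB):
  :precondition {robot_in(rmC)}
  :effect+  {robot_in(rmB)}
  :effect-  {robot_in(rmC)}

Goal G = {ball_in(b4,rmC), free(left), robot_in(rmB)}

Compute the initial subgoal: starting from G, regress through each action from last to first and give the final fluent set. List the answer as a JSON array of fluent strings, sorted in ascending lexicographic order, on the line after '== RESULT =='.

Work backward from the goal:
  through step 3 (go(rmC,rmB)): drop {robot_in(rmB)}, keep {ball_in(b4,rmC), free(left)}, require {robot_in(rmC)}
    → {ball_in(b4,rmC), free(left), robot_in(rmC)}
  through step 2 (drop(b4,rmC,left)): drop {ball_in(b4,rmC), free(left)}, keep {robot_in(rmC)}, require {carry(b4,left), robot_in(rmC)}
    → {carry(b4,left), robot_in(rmC)}
  through step 1 (go(rmB,rmC)): drop {robot_in(rmC)}, keep {carry(b4,left)}, require {robot_in(rmB)}
    → {carry(b4,left), robot_in(rmB)}

== RESULT ==
["carry(b4,left)", "robot_in(rmB)"]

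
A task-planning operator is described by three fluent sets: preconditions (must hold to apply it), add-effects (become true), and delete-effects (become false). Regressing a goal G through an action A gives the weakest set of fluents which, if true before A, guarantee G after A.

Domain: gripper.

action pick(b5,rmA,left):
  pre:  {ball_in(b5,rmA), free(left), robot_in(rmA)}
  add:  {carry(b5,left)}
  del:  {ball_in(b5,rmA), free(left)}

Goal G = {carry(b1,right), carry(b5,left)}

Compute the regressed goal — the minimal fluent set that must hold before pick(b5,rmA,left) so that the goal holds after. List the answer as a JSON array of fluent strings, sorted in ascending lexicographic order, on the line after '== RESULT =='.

Compute (G \ add) ∪ pre:
  G ∩ del = {}  (empty — regression defined)
  G \ add = {carry(b1,right), carry(b5,left)} \ {carry(b5,left)} = {carry(b1,right)}
  ∪ pre   = {carry(b1,right)} ∪ {ball_in(b5,rmA), free(left), robot_in(rmA)}
          = {ball_in(b5,rmA), carry(b1,right), free(left), robot_in(rmA)}

== RESULT ==
["ball_in(b5,rmA)", "carry(b1,right)", "free(left)", "robot_in(rmA)"]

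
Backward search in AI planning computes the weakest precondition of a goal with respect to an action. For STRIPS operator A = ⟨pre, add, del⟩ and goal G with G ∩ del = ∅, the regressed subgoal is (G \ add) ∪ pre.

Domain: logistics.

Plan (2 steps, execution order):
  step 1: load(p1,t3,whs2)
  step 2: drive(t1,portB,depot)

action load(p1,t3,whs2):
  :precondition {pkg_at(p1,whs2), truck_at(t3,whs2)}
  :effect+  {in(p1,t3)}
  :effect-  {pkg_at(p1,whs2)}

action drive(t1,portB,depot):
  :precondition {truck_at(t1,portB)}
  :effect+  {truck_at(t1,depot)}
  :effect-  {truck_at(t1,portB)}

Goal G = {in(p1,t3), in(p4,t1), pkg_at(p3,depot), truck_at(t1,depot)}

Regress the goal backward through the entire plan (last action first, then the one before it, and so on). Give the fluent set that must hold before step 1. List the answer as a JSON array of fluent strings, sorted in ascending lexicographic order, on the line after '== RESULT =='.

Regress step by step:
  through step 2 (drive(t1,portB,depot)): drop {truck_at(t1,depot)}, keep {in(p1,t3), in(p4,t1), pkg_at(p3,depot)}, require {truck_at(t1,portB)}
    → {in(p1,t3), in(p4,t1), pkg_at(p3,depot), truck_at(t1,portB)}
  through step 1 (load(p1,t3,whs2)): drop {in(p1,t3)}, keep {in(p4,t1), pkg_at(p3,depot), truck_at(t1,portB)}, require {pkg_at(p1,whs2), truck_at(t3,whs2)}
    → {in(p4,t1), pkg_at(p1,whs2), pkg_at(p3,depot), truck_at(t1,portB), truck_at(t3,whs2)}

== RESULT ==
["in(p4,t1)", "pkg_at(p1,whs2)", "pkg_at(p3,depot)", "truck_at(t1,portB)", "truck_at(t3,whs2)"]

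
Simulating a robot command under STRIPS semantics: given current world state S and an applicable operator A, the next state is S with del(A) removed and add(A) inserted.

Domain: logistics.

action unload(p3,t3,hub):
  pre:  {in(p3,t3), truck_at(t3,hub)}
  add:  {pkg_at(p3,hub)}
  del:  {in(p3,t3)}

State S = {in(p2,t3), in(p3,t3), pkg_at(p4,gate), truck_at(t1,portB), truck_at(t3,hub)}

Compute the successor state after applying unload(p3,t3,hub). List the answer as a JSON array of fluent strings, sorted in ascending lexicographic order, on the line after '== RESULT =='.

Compute (S \ del) ∪ add:
  pre ⊆ S: {in(p3,t3), truck_at(t3,hub)} ⊆ S  — applicable
  S \ del = {in(p2,t3), pkg_at(p4,gate), truck_at(t1,portB), truck_at(t3,hub)}
  ∪ add   = {in(p2,t3), pkg_at(p3,hub), pkg_at(p4,gate), truck_at(t1,portB), truck_at(t3,hub)}

== RESULT ==
["in(p2,t3)", "pkg_at(p3,hub)", "pkg_at(p4,gate)", "truck_at(t1,portB)", "truck_at(t3,hub)"]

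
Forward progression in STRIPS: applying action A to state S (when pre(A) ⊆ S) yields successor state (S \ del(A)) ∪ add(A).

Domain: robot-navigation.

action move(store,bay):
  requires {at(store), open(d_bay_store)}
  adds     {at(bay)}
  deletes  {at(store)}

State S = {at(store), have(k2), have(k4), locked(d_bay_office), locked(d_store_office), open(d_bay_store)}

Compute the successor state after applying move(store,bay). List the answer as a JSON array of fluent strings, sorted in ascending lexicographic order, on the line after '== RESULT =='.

Compute (S \ del) ∪ add:
  pre ⊆ S: {at(store), open(d_bay_store)} ⊆ S  — applicable
  S \ del = {have(k2), have(k4), locked(d_bay_office), locked(d_store_office), open(d_bay_store)}
  ∪ add   = {at(bay), have(k2), have(k4), locked(d_bay_office), locked(d_store_office), open(d_bay_store)}

== RESULT ==
["at(bay)", "have(k2)", "have(k4)", "locked(d_bay_office)", "locked(d_store_office)", "open(d_bay_store)"]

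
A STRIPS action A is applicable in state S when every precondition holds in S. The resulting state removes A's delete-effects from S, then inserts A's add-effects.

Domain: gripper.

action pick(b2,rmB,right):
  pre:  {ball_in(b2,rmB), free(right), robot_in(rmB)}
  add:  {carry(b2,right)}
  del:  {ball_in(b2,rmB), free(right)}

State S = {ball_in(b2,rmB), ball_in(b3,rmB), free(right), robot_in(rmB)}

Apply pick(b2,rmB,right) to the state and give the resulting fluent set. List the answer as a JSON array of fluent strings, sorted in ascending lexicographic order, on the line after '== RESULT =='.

Progress:
  pre ⊆ S: {ball_in(b2,rmB), free(right), robot_in(rmB)} ⊆ S  — applicable
  S \ del = {ball_in(b3,rmB), robot_in(rmB)}
  ∪ add   = {ball_in(b3,rmB), carry(b2,right), robot_in(rmB)}

== RESULT ==
["ball_in(b3,rmB)", "carry(b2,right)", "robot_in(rmB)"]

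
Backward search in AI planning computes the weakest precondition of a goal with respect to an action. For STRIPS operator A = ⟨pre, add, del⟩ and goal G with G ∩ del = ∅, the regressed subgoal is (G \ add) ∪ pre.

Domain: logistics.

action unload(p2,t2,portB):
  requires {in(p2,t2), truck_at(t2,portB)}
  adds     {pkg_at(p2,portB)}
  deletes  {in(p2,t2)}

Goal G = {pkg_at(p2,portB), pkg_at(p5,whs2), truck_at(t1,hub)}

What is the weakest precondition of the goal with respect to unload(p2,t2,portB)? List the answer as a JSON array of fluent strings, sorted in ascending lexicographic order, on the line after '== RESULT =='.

Compute (G \ add) ∪ pre:
  G ∩ del = {}  (empty — regression defined)
  G \ add = {pkg_at(p2,portB), pkg_at(p5,whs2), truck_at(t1,hub)} \ {pkg_at(p2,portB)} = {pkg_at(p5,whs2), truck_at(t1,hub)}
  ∪ pre   = {pkg_at(p5,whs2), truck_at(t1,hub)} ∪ {in(p2,t2), truck_at(t2,portB)}
          = {in(p2,t2), pkg_at(p5,whs2), truck_at(t1,hub), truck_at(t2,portB)}

== RESULT ==
["in(p2,t2)", "pkg_at(p5,whs2)", "truck_at(t1,hub)", "truck_at(t2,portB)"]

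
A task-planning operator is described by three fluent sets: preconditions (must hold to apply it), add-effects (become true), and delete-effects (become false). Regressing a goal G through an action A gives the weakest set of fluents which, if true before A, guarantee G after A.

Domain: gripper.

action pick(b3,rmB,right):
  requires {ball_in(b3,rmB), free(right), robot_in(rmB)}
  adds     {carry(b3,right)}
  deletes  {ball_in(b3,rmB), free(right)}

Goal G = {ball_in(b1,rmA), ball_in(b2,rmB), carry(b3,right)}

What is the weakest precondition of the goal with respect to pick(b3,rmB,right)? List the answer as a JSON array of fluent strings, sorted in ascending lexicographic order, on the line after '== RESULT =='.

Regress:
  G ∩ del = {}  (empty — regression defined)
  G \ add = {ball_in(b1,rmA), ball_in(b2,rmB), carry(b3,right)} \ {carry(b3,right)} = {ball_in(b1,rmA), ball_in(b2,rmB)}
  ∪ pre   = {ball_in(b1,rmA), ball_in(b2,rmB)} ∪ {ball_in(b3,rmB), free(right), robot_in(rmB)}
          = {ball_in(b1,rmA), ball_in(b2,rmB), ball_in(b3,rmB), free(right), robot_in(rmB)}

== RESULT ==
["ball_in(b1,rmA)", "ball_in(b2,rmB)", "ball_in(b3,rmB)", "free(right)", "robot_in(rmB)"]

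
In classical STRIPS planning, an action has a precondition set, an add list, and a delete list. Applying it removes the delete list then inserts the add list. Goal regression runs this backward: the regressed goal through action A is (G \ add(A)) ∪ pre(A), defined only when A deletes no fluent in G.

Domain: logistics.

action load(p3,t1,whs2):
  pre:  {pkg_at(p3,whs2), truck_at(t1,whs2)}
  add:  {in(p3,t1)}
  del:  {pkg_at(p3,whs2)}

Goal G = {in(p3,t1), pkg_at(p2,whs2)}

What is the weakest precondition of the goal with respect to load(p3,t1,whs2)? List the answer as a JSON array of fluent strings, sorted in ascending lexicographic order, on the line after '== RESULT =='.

Regress:
  G ∩ del = {}  (empty — regression defined)
  G \ add = {in(p3,t1), pkg_at(p2,whs2)} \ {in(p3,t1)} = {pkg_at(p2,whs2)}
  ∪ pre   = {pkg_at(p2,whs2)} ∪ {pkg_at(p3,whs2), truck_at(t1,whs2)}
          = {pkg_at(p2,whs2), pkg_at(p3,whs2), truck_at(t1,whs2)}

== RESULT ==
["pkg_at(p2,whs2)", "pkg_at(p3,whs2)", "truck_at(t1,whs2)"]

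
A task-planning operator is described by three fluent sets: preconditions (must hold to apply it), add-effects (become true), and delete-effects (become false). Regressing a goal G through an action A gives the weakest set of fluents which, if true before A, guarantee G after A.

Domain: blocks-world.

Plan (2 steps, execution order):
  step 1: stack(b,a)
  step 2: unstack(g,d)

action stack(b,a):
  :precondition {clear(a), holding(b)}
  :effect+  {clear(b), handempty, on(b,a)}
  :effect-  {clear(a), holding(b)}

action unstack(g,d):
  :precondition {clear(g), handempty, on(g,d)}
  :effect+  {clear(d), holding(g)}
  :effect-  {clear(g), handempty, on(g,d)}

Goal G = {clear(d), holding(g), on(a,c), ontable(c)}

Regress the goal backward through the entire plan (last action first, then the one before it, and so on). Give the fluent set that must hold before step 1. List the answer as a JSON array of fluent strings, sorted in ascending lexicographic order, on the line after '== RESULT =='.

Regress step by step:
  through step 2 (unstack(g,d)): drop {clear(d), holding(g)}, keep {on(a,c), ontable(c)}, require {clear(g), handempty, on(g,d)}
    → {clear(g), handempty, on(a,c), on(g,d), ontable(c)}
  through step 1 (stack(b,a)): drop {handempty}, keep {clear(g), on(a,c), on(g,d), ontable(c)}, require {clear(a), holding(b)}
    → {clear(a), clear(g), holding(b), on(a,c), on(g,d), ontable(c)}

== RESULT ==
["clear(a)", "clear(g)", "holding(b)", "on(a,c)", "on(g,d)", "ontable(c)"]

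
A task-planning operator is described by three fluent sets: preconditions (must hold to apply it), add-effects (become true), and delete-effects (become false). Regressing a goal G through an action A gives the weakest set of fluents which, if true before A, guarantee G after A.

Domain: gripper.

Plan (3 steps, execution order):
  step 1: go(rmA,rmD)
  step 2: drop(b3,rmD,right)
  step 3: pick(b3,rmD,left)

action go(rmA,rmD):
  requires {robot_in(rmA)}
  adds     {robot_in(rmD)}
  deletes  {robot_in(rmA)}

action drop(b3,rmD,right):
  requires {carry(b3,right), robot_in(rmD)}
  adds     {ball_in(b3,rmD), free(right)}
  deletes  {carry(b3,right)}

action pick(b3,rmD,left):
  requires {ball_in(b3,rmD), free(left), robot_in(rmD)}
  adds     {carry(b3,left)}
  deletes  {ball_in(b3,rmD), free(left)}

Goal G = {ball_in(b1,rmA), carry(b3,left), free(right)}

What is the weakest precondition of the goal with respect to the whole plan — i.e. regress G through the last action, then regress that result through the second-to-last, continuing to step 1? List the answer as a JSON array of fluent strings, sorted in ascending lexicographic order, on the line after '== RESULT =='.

Regress step by step:
  through step 3 (pick(b3,rmD,left)): drop {carry(b3,left)}, keep {ball_in(b1,rmA), free(right)}, require {ball_in(b3,rmD), free(left), robot_in(rmD)}
    → {ball_in(b1,rmA), ball_in(b3,rmD), free(left), free(right), robot_in(rmD)}
  through step 2 (drop(b3,rmD,right)): drop {ball_in(b3,rmD), free(right)}, keep {ball_in(b1,rmA), free(left), robot_in(rmD)}, require {carry(b3,right), robot_in(rmD)}
    → {ball_in(b1,rmA), carry(b3,right), free(left), robot_in(rmD)}
  through step 1 (go(rmA,rmD)): drop {robot_in(rmD)}, keep {ball_in(b1,rmA), carry(b3,right), free(left)}, require {robot_in(rmA)}
    → {ball_in(b1,rmA), carry(b3,right), free(left), robot_in(rmA)}

== RESULT ==
["ball_in(b1,rmA)", "carry(b3,right)", "free(left)", "robot_in(rmA)"]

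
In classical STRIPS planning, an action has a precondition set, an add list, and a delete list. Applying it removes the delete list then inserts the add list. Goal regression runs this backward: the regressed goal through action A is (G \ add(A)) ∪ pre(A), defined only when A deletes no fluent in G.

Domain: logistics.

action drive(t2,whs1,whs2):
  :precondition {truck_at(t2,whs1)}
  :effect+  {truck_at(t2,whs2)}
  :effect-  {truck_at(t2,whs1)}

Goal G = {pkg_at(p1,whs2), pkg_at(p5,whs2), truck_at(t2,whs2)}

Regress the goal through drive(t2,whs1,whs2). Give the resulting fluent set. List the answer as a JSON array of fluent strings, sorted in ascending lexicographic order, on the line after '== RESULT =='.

Compute (G \ add) ∪ pre:
  G ∩ del = {}  (empty — regression defined)
  G \ add = {pkg_at(p1,whs2), pkg_at(p5,whs2), truck_at(t2,whs2)} \ {truck_at(t2,whs2)} = {pkg_at(p1,whs2), pkg_at(p5,whs2)}
  ∪ pre   = {pkg_at(p1,whs2), pkg_at(p5,whs2)} ∪ {truck_at(t2,whs1)}
          = {pkg_at(p1,whs2), pkg_at(p5,whs2), truck_at(t2,whs1)}

== RESULT ==
["pkg_at(p1,whs2)", "pkg_at(p5,whs2)", "truck_at(t2,whs1)"]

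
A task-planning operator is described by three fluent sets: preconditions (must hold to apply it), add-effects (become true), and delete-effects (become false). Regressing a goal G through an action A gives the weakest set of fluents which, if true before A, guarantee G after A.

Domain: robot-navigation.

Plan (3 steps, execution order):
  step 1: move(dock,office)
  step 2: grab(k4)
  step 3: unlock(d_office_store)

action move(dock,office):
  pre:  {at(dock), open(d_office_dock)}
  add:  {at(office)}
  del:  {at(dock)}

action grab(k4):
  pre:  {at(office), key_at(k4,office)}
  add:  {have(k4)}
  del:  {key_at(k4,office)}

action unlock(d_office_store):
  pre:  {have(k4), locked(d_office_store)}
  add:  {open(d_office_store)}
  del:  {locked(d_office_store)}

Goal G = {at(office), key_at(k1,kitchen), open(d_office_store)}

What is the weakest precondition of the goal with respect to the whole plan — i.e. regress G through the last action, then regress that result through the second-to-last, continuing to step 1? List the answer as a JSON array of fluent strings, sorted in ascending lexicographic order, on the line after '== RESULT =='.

Work backward from the goal:
  through step 3 (unlock(d_office_store)): drop {open(d_office_store)}, keep {at(office), key_at(k1,kitchen)}, require {have(k4), locked(d_office_store)}
    → {at(office), have(k4), key_at(k1,kitchen), locked(d_office_store)}
  through step 2 (grab(k4)): drop {have(k4)}, keep {at(office), key_at(k1,kitchen), locked(d_office_store)}, require {at(office), key_at(k4,office)}
    → {at(office), key_at(k1,kitchen), key_at(k4,office), locked(d_office_store)}
  through step 1 (move(dock,office)): drop {at(office)}, keep {key_at(k1,kitchen), key_at(k4,office), locked(d_office_store)}, require {at(dock), open(d_office_dock)}
    → {at(dock), key_at(k1,kitchen), key_at(k4,office), locked(d_office_store), open(d_office_dock)}

== RESULT ==
["at(dock)", "key_at(k1,kitchen)", "key_at(k4,office)", "locked(d_office_store)", "open(d_office_dock)"]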